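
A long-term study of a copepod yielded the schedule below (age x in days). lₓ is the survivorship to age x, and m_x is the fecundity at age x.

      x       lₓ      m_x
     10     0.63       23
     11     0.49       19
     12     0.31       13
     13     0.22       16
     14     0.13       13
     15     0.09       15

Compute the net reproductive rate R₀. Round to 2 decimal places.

34.39

R₀ = Σ lₓ m_x:
  age 10: 0.63 × 23 = 14.4900
  age 11: 0.49 × 19 = 9.3100
  age 12: 0.31 × 13 = 4.0300
  age 13: 0.22 × 16 = 3.5200
  age 14: 0.13 × 13 = 1.6900
  age 15: 0.09 × 15 = 1.3500
R₀ = 14.4900 + 9.3100 + 4.0300 + 3.5200 + 1.6900 + 1.3500 = 34.3900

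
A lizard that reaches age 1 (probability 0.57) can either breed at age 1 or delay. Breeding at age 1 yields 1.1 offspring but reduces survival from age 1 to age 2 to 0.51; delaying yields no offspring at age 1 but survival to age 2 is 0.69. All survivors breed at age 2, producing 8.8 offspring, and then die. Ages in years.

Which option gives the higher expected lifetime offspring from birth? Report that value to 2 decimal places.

breed at age 1: R₀ = 0.57 × (1.1 + 0.51 × 8.8) = 0.57 × 5.5880 = 3.1852
delay to age 2: R₀ = 0.57 × (0.69 × 8.8) = 0.57 × 6.0720 = 3.4610
Higher: delay to age 2 (3.4610).

3.46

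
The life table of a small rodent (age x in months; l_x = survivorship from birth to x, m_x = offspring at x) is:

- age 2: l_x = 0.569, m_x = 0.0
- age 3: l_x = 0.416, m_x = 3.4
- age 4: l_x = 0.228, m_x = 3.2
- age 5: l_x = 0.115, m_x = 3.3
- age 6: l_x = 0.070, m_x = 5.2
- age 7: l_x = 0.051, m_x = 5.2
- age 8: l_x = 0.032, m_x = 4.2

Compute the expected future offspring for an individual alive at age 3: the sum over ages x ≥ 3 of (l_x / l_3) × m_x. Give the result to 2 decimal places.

7.90

l_3 = 0.416. Conditional survival from age 3 to x is l_x / l_3.
  x=3: (0.416/0.416) × 3.4 = 3.4000
  x=4: (0.228/0.416) × 3.2 = 1.7538
  x=5: (0.115/0.416) × 3.3 = 0.9123
  x=6: (0.070/0.416) × 5.2 = 0.8750
  x=7: (0.051/0.416) × 5.2 = 0.6375
  x=8: (0.032/0.416) × 4.2 = 0.3231
Sum = 3.4000 + 1.7538 + 0.9123 + 0.8750 + 0.6375 + 0.3231 = 7.9017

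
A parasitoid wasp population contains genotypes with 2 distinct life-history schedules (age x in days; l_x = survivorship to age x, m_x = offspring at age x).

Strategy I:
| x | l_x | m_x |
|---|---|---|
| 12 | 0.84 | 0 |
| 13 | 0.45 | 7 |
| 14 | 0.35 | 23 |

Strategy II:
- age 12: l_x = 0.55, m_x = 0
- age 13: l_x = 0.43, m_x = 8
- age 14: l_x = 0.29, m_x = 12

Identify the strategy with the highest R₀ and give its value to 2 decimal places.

11.20

Strategy I: R₀ = 0.84×0 + 0.45×7 + 0.35×23 = 11.2000
Strategy II: R₀ = 0.55×0 + 0.43×8 + 0.29×12 = 6.9200
Highest R₀: strategy I with 11.2000.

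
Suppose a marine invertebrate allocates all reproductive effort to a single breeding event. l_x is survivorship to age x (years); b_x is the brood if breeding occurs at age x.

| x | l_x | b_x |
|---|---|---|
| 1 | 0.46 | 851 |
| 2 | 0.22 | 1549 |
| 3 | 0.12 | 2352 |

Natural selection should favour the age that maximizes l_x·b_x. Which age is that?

Expected offspring if breeding at age x = l_x × b_x:
  age 1: 0.46 × 851 = 391.460
  age 2: 0.22 × 1549 = 340.780
  age 3: 0.12 × 2352 = 282.240
Maximum at age 1 (391.460).

1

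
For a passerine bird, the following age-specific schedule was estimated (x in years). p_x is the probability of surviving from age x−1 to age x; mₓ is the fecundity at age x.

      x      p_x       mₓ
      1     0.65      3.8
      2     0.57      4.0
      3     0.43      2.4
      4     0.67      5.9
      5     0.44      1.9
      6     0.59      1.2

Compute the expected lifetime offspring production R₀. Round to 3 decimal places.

5.087

Survivorship from birth: l_x = p_1·p_2·…·p_x.
  l_1 = 0.65000
  l_2 = 0.37050
  l_3 = 0.15931
  l_4 = 0.10674
  l_5 = 0.04697
  l_6 = 0.02771
R₀ = Σ l_x mₓ:
  age 1: 0.65000 × 3.8 = 2.4700
  age 2: 0.37050 × 4.0 = 1.4820
  age 3: 0.15931 × 2.4 = 0.3823
  age 4: 0.10674 × 5.9 = 0.6298
  age 5: 0.04697 × 1.9 = 0.0892
  age 6: 0.02771 × 1.2 = 0.0333
R₀ = 2.4700 + 1.4820 + 0.3823 + 0.6298 + 0.0892 + 0.0333 = 5.0866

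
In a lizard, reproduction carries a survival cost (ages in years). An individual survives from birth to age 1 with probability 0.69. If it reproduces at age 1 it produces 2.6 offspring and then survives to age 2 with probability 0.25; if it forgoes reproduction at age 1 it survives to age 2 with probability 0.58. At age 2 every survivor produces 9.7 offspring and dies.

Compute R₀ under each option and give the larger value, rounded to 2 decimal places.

3.88

breed at age 1: R₀ = 0.69 × (2.6 + 0.25 × 9.7) = 0.69 × 5.0250 = 3.4672
delay to age 2: R₀ = 0.69 × (0.58 × 9.7) = 0.69 × 5.6260 = 3.8819
Higher: delay to age 2 (3.8819).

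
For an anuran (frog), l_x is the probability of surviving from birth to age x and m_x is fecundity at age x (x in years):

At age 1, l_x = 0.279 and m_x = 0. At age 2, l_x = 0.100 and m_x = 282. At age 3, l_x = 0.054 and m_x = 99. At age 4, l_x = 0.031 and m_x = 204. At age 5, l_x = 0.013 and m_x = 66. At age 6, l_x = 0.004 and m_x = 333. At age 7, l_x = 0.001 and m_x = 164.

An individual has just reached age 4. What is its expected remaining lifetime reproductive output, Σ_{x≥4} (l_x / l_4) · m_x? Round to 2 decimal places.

279.94

l_4 = 0.031. Conditional survival from age 4 to x is l_x / l_4.
  x=4: (0.031/0.031) × 204 = 204.0000
  x=5: (0.013/0.031) × 66 = 27.6774
  x=6: (0.004/0.031) × 333 = 42.9677
  x=7: (0.001/0.031) × 164 = 5.2903
Sum = 204.0000 + 27.6774 + 42.9677 + 5.2903 = 279.9355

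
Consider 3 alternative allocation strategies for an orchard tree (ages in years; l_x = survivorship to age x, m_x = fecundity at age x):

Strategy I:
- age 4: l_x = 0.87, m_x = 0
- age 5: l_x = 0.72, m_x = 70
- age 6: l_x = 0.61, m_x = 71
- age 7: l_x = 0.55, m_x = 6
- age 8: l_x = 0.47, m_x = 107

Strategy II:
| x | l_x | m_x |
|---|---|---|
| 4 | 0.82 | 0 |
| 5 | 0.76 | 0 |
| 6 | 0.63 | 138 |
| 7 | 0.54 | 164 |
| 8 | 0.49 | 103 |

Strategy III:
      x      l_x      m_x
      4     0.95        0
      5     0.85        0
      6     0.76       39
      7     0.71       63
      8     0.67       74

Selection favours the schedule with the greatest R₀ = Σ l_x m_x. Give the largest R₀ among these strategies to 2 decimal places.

225.97

Strategy I: R₀ = 0.87×0 + 0.72×70 + 0.61×71 + 0.55×6 + 0.47×107 = 147.3000
Strategy II: R₀ = 0.82×0 + 0.76×0 + 0.63×138 + 0.54×164 + 0.49×103 = 225.9700
Strategy III: R₀ = 0.95×0 + 0.85×0 + 0.76×39 + 0.71×63 + 0.67×74 = 123.9500
Highest R₀: strategy II with 225.9700.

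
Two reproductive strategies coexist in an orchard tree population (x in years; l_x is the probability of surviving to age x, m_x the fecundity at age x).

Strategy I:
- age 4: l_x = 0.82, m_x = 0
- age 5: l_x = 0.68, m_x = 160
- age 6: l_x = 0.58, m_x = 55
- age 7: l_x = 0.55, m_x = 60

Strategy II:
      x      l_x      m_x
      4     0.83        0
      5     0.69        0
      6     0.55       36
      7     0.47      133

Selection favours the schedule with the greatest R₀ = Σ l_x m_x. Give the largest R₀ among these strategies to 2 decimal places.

Strategy I: R₀ = 0.82×0 + 0.68×160 + 0.58×55 + 0.55×60 = 173.7000
Strategy II: R₀ = 0.83×0 + 0.69×0 + 0.55×36 + 0.47×133 = 82.3100
Highest R₀: strategy I with 173.7000.

173.70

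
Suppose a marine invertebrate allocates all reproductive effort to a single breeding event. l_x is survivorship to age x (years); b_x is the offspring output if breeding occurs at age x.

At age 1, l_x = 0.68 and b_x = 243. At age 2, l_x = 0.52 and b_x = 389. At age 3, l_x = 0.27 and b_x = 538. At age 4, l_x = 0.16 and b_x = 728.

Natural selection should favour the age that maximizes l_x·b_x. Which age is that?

2

Expected offspring if breeding at age x = l_x × b_x:
  age 1: 0.68 × 243 = 165.240
  age 2: 0.52 × 389 = 202.280
  age 3: 0.27 × 538 = 145.260
  age 4: 0.16 × 728 = 116.480
Maximum at age 2 (202.280).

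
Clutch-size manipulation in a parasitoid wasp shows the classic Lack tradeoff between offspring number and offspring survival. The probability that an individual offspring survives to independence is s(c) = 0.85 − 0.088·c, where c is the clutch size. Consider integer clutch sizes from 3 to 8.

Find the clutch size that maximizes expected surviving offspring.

Expected surviving offspring = c × s(c):
  c=3: 3 × 0.586 = 1.758
  c=4: 4 × 0.498 = 1.992
  c=5: 5 × 0.410 = 2.050
  c=6: 6 × 0.322 = 1.932
  c=7: 7 × 0.234 = 1.638
  c=8: 8 × 0.146 = 1.168
Maximum at c = 5 (2.050 surviving offspring).

5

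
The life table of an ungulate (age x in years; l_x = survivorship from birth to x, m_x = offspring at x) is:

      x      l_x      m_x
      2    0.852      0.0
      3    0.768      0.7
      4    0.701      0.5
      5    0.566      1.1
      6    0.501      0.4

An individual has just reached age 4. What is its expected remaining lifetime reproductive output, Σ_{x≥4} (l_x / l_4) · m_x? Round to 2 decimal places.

1.67

l_4 = 0.701. Conditional survival from age 4 to x is l_x / l_4.
  x=4: (0.701/0.701) × 0.5 = 0.5000
  x=5: (0.566/0.701) × 1.1 = 0.8882
  x=6: (0.501/0.701) × 0.4 = 0.2859
Sum = 0.5000 + 0.8882 + 0.2859 = 1.6740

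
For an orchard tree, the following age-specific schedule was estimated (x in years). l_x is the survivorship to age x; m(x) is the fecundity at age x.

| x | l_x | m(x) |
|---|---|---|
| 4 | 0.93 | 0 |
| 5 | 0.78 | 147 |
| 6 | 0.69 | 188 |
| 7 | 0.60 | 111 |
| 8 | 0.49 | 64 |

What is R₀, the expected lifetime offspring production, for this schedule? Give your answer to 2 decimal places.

342.34

R₀ = Σ l_x m(x):
  age 4: 0.93 × 0 = 0.0000
  age 5: 0.78 × 147 = 114.6600
  age 6: 0.69 × 188 = 129.7200
  age 7: 0.60 × 111 = 66.6000
  age 8: 0.49 × 64 = 31.3600
R₀ = 0.0000 + 114.6600 + 129.7200 + 66.6000 + 31.3600 = 342.3400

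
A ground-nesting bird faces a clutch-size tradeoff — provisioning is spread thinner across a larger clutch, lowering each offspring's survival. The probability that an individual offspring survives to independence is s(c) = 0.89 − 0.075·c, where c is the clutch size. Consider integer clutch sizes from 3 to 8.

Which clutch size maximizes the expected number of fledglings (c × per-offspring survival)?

6

Expected fledglings = c × s(c):
  c=3: 3 × 0.665 = 1.995
  c=4: 4 × 0.590 = 2.360
  c=5: 5 × 0.515 = 2.575
  c=6: 6 × 0.440 = 2.640
  c=7: 7 × 0.365 = 2.555
  c=8: 8 × 0.290 = 2.320
Maximum at c = 6 (2.640 fledglings).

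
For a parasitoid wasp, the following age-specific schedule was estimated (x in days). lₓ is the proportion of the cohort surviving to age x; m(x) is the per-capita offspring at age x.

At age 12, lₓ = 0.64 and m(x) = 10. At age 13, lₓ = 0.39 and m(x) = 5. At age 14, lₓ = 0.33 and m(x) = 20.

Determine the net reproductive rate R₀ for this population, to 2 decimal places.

R₀ = Σ lₓ m(x):
  age 12: 0.64 × 10 = 6.4000
  age 13: 0.39 × 5 = 1.9500
  age 14: 0.33 × 20 = 6.6000
R₀ = 6.4000 + 1.9500 + 6.6000 = 14.9500

14.95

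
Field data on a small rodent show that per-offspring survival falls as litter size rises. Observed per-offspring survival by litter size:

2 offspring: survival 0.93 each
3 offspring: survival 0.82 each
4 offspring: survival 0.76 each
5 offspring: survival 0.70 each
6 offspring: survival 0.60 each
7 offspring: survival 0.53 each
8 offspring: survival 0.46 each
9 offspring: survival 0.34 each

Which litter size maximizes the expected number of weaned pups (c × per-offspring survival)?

7

Expected weaned pups = c × s(c):
  c=2: 2 × 0.93 = 1.860
  c=3: 3 × 0.82 = 2.460
  c=4: 4 × 0.76 = 3.040
  c=5: 5 × 0.70 = 3.500
  c=6: 6 × 0.60 = 3.600
  c=7: 7 × 0.53 = 3.710
  c=8: 8 × 0.46 = 3.680
  c=9: 9 × 0.34 = 3.060
Maximum at c = 7 (3.710 weaned pups).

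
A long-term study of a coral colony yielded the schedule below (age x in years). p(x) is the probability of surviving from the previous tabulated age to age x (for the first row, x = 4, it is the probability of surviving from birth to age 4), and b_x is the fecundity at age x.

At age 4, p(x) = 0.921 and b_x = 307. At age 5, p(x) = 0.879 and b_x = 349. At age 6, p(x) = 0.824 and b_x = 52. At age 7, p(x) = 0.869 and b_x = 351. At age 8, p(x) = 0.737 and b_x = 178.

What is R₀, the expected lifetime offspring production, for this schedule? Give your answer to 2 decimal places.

Survivorship from birth: l_x = p_4·p_5·…·p_x.
  l_4 = 0.92100
  l_5 = 0.80956
  l_6 = 0.66708
  l_7 = 0.57969
  l_8 = 0.42723
R₀ = Σ l_x b_x:
  age 4: 0.92100 × 307 = 282.7470
  age 5: 0.80956 × 349 = 282.5364
  age 6: 0.66708 × 52 = 34.6882
  age 7: 0.57969 × 351 = 203.4712
  age 8: 0.42723 × 178 = 76.0469
R₀ = 282.7470 + 282.5364 + 34.6882 + 203.4712 + 76.0469 = 879.4897

879.49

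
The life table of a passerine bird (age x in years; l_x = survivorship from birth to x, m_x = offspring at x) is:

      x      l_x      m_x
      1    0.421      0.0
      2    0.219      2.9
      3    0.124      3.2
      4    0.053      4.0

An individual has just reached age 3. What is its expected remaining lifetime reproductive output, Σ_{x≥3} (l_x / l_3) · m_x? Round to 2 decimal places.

l_3 = 0.124. Conditional survival from age 3 to x is l_x / l_3.
  x=3: (0.124/0.124) × 3.2 = 3.2000
  x=4: (0.053/0.124) × 4.0 = 1.7097
Sum = 3.2000 + 1.7097 = 4.9097

4.91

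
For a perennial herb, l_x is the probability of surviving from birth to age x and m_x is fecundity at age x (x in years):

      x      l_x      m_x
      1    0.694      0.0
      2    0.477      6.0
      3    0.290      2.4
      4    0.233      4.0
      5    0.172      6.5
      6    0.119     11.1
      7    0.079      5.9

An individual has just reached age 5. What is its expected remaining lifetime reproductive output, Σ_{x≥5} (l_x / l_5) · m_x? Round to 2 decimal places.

16.89

l_5 = 0.172. Conditional survival from age 5 to x is l_x / l_5.
  x=5: (0.172/0.172) × 6.5 = 6.5000
  x=6: (0.119/0.172) × 11.1 = 7.6797
  x=7: (0.079/0.172) × 5.9 = 2.7099
Sum = 6.5000 + 7.6797 + 2.7099 = 16.8895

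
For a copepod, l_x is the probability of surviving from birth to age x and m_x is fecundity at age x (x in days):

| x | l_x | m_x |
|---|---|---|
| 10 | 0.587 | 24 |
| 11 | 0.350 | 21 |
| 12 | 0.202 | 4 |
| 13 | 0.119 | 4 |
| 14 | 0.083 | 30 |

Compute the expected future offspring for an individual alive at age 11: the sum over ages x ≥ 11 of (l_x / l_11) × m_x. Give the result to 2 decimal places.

31.78

l_11 = 0.350. Conditional survival from age 11 to x is l_x / l_11.
  x=11: (0.350/0.350) × 21 = 21.0000
  x=12: (0.202/0.350) × 4 = 2.3086
  x=13: (0.119/0.350) × 4 = 1.3600
  x=14: (0.083/0.350) × 30 = 7.1143
Sum = 21.0000 + 2.3086 + 1.3600 + 7.1143 = 31.7829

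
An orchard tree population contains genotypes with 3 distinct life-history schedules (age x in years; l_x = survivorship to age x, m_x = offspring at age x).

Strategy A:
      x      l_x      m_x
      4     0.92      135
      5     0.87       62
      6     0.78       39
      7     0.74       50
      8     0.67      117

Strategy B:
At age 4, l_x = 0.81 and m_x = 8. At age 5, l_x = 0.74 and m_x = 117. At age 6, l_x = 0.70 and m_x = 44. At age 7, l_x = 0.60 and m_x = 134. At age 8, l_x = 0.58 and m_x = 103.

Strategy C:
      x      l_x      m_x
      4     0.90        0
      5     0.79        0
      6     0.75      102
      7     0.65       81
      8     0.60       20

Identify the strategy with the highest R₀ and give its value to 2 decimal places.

323.95

Strategy A: R₀ = 0.92×135 + 0.87×62 + 0.78×39 + 0.74×50 + 0.67×117 = 323.9500
Strategy B: R₀ = 0.81×8 + 0.74×117 + 0.70×44 + 0.60×134 + 0.58×103 = 264.0000
Strategy C: R₀ = 0.90×0 + 0.79×0 + 0.75×102 + 0.65×81 + 0.60×20 = 141.1500
Highest R₀: strategy A with 323.9500.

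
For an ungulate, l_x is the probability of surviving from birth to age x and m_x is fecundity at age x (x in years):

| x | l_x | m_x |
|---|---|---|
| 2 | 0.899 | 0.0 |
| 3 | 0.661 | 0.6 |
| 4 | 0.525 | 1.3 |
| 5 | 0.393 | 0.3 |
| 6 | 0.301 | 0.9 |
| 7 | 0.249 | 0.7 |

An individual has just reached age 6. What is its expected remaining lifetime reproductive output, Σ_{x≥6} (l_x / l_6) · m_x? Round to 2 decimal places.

1.48

l_6 = 0.301. Conditional survival from age 6 to x is l_x / l_6.
  x=6: (0.301/0.301) × 0.9 = 0.9000
  x=7: (0.249/0.301) × 0.7 = 0.5791
Sum = 0.9000 + 0.5791 = 1.4791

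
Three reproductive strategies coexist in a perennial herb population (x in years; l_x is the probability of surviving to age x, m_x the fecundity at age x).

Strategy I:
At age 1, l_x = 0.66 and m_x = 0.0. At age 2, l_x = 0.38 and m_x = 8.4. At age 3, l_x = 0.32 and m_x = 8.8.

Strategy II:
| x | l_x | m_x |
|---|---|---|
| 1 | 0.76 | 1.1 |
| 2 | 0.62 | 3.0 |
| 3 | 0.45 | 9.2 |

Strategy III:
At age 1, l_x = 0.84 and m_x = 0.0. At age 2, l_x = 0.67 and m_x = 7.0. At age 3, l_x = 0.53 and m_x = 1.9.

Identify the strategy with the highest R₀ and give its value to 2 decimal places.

6.84

Strategy I: R₀ = 0.66×0.0 + 0.38×8.4 + 0.32×8.8 = 6.0080
Strategy II: R₀ = 0.76×1.1 + 0.62×3.0 + 0.45×9.2 = 6.8360
Strategy III: R₀ = 0.84×0.0 + 0.67×7.0 + 0.53×1.9 = 5.6970
Highest R₀: strategy II with 6.8360.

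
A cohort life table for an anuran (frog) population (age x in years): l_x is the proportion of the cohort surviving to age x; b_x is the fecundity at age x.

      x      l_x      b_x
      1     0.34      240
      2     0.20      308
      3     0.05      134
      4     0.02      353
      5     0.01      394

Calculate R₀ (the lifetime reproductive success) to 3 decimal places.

R₀ = Σ l_x b_x:
  age 1: 0.34 × 240 = 81.6000
  age 2: 0.20 × 308 = 61.6000
  age 3: 0.05 × 134 = 6.7000
  age 4: 0.02 × 353 = 7.0600
  age 5: 0.01 × 394 = 3.9400
R₀ = 81.6000 + 61.6000 + 6.7000 + 7.0600 + 3.9400 = 160.9000

160.900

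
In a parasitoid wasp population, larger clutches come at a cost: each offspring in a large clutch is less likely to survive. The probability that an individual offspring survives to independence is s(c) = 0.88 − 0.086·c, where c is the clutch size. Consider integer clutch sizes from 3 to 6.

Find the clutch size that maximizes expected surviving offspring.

Expected surviving offspring = c × s(c):
  c=3: 3 × 0.622 = 1.866
  c=4: 4 × 0.536 = 2.144
  c=5: 5 × 0.450 = 2.250
  c=6: 6 × 0.364 = 2.184
Maximum at c = 5 (2.250 surviving offspring).

5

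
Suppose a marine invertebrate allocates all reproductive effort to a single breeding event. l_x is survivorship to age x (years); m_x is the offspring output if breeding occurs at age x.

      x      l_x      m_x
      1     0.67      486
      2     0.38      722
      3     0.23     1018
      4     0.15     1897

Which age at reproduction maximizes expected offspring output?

Expected offspring if breeding at age x = l_x × m_x:
  age 1: 0.67 × 486 = 325.620
  age 2: 0.38 × 722 = 274.360
  age 3: 0.23 × 1018 = 234.140
  age 4: 0.15 × 1897 = 284.550
Maximum at age 1 (325.620).

1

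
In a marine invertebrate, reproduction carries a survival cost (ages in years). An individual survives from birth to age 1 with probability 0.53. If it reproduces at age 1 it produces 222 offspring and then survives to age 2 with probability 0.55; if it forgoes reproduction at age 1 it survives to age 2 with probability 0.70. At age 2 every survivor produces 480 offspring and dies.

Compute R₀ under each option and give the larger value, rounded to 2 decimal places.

breed at age 1: R₀ = 0.53 × (222 + 0.55 × 480) = 0.53 × 486.0000 = 257.5800
delay to age 2: R₀ = 0.53 × (0.70 × 480) = 0.53 × 336.0000 = 178.0800
Higher: breed at age 1 (257.5800).

257.58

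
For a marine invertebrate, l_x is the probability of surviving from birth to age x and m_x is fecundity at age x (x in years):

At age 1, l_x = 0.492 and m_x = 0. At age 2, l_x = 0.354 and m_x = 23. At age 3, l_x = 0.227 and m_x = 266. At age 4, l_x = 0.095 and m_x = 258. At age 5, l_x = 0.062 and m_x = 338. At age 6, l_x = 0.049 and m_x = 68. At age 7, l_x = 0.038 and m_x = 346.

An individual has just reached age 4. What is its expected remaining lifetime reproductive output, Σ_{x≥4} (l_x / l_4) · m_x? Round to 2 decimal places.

652.06

l_4 = 0.095. Conditional survival from age 4 to x is l_x / l_4.
  x=4: (0.095/0.095) × 258 = 258.0000
  x=5: (0.062/0.095) × 338 = 220.5895
  x=6: (0.049/0.095) × 68 = 35.0737
  x=7: (0.038/0.095) × 346 = 138.4000
Sum = 258.0000 + 220.5895 + 35.0737 + 138.4000 = 652.0632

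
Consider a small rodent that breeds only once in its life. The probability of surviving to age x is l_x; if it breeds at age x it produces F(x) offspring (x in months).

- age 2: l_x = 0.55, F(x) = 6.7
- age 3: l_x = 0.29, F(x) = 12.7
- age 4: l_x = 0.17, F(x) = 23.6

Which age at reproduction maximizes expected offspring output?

4

Expected offspring if breeding at age x = l_x × F(x):
  age 2: 0.55 × 6.7 = 3.685
  age 3: 0.29 × 12.7 = 3.683
  age 4: 0.17 × 23.6 = 4.012
Maximum at age 4 (4.012).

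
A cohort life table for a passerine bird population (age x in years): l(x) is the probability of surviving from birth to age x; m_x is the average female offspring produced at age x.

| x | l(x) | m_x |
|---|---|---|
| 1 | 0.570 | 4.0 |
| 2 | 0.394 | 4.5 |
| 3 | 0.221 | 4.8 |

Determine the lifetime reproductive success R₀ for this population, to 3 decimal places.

5.114

R₀ = Σ l(x) m_x:
  age 1: 0.570 × 4.0 = 2.2800
  age 2: 0.394 × 4.5 = 1.7730
  age 3: 0.221 × 4.8 = 1.0608
R₀ = 2.2800 + 1.7730 + 1.0608 = 5.1138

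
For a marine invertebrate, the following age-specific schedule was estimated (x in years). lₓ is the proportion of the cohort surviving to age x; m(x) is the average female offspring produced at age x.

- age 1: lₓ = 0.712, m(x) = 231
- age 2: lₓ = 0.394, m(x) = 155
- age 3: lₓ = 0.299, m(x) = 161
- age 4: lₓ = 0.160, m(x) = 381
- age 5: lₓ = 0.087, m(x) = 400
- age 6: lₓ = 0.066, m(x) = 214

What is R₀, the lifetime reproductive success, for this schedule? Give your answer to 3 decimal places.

R₀ = Σ lₓ m(x):
  age 1: 0.712 × 231 = 164.4720
  age 2: 0.394 × 155 = 61.0700
  age 3: 0.299 × 161 = 48.1390
  age 4: 0.160 × 381 = 60.9600
  age 5: 0.087 × 400 = 34.8000
  age 6: 0.066 × 214 = 14.1240
R₀ = 164.4720 + 61.0700 + 48.1390 + 60.9600 + 34.8000 + 14.1240 = 383.5650

383.565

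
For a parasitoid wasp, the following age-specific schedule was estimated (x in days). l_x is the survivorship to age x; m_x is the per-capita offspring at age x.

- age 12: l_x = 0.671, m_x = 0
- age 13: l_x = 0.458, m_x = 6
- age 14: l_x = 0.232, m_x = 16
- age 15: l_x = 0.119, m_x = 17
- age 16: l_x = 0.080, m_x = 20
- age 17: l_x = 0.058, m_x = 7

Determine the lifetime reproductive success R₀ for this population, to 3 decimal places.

10.489

R₀ = Σ l_x m_x:
  age 12: 0.671 × 0 = 0.0000
  age 13: 0.458 × 6 = 2.7480
  age 14: 0.232 × 16 = 3.7120
  age 15: 0.119 × 17 = 2.0230
  age 16: 0.080 × 20 = 1.6000
  age 17: 0.058 × 7 = 0.4060
R₀ = 0.0000 + 2.7480 + 3.7120 + 2.0230 + 1.6000 + 0.4060 = 10.4890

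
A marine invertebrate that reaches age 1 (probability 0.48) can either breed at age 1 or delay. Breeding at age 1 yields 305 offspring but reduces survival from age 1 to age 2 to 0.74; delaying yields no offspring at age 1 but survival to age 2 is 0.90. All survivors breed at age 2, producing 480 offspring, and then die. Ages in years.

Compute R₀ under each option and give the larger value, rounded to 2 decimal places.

breed at age 1: R₀ = 0.48 × (305 + 0.74 × 480) = 0.48 × 660.2000 = 316.8960
delay to age 2: R₀ = 0.48 × (0.90 × 480) = 0.48 × 432.0000 = 207.3600
Higher: breed at age 1 (316.8960).

316.90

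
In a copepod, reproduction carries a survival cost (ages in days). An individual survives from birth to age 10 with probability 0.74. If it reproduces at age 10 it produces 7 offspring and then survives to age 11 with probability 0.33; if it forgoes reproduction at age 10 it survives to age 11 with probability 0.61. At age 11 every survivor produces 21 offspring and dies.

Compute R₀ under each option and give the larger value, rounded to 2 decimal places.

breed at age 10: R₀ = 0.74 × (7 + 0.33 × 21) = 0.74 × 13.9300 = 10.3082
delay to age 11: R₀ = 0.74 × (0.61 × 21) = 0.74 × 12.8100 = 9.4794
Higher: breed at age 10 (10.3082).

10.31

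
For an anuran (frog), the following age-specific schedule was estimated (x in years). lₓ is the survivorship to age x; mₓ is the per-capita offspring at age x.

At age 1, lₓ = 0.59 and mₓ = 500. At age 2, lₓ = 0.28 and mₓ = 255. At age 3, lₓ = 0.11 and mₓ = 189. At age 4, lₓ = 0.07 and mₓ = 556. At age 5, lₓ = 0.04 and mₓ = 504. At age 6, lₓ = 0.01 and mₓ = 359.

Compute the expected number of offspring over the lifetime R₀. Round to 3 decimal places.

R₀ = Σ lₓ mₓ:
  age 1: 0.59 × 500 = 295.0000
  age 2: 0.28 × 255 = 71.4000
  age 3: 0.11 × 189 = 20.7900
  age 4: 0.07 × 556 = 38.9200
  age 5: 0.04 × 504 = 20.1600
  age 6: 0.01 × 359 = 3.5900
R₀ = 295.0000 + 71.4000 + 20.7900 + 38.9200 + 20.1600 + 3.5900 = 449.8600

449.860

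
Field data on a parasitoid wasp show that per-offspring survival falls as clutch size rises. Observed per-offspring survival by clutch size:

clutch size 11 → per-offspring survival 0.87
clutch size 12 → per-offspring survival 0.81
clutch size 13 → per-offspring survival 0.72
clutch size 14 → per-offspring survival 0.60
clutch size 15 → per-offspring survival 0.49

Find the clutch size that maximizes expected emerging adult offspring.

Expected emerging adult offspring = c × s(c):
  c=11: 11 × 0.87 = 9.570
  c=12: 12 × 0.81 = 9.720
  c=13: 13 × 0.72 = 9.360
  c=14: 14 × 0.60 = 8.400
  c=15: 15 × 0.49 = 7.350
Maximum at c = 12 (9.720 emerging adult offspring).

12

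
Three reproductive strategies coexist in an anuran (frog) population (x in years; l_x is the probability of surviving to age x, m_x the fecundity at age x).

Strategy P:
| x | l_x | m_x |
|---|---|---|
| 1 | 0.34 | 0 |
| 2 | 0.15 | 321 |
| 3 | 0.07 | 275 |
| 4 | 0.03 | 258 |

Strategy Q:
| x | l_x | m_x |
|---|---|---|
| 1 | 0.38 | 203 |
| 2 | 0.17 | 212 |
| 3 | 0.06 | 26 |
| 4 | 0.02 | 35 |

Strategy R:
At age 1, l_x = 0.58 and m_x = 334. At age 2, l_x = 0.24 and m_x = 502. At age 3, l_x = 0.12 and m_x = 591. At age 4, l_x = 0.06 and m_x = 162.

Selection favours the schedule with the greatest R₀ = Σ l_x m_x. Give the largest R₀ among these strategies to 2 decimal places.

394.84

Strategy P: R₀ = 0.34×0 + 0.15×321 + 0.07×275 + 0.03×258 = 75.1400
Strategy Q: R₀ = 0.38×203 + 0.17×212 + 0.06×26 + 0.02×35 = 115.4400
Strategy R: R₀ = 0.58×334 + 0.24×502 + 0.12×591 + 0.06×162 = 394.8400
Highest R₀: strategy R with 394.8400.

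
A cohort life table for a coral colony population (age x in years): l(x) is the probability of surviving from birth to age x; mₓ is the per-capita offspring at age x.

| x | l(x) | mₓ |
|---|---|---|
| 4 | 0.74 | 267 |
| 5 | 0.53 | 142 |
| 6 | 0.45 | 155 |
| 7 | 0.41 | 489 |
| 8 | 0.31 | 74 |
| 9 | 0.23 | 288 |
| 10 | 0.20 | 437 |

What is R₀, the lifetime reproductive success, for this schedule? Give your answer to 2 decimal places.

719.66

R₀ = Σ l(x) mₓ:
  age 4: 0.74 × 267 = 197.5800
  age 5: 0.53 × 142 = 75.2600
  age 6: 0.45 × 155 = 69.7500
  age 7: 0.41 × 489 = 200.4900
  age 8: 0.31 × 74 = 22.9400
  age 9: 0.23 × 288 = 66.2400
  age 10: 0.20 × 437 = 87.4000
R₀ = 197.5800 + 75.2600 + 69.7500 + 200.4900 + 22.9400 + 66.2400 + 87.4000 = 719.6600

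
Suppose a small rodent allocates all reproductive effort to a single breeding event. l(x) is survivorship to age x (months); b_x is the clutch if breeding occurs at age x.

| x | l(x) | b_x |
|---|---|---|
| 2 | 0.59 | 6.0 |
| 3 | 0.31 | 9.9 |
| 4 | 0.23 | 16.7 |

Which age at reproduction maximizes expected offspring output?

4

Expected offspring if breeding at age x = l(x) × b_x:
  age 2: 0.59 × 6.0 = 3.540
  age 3: 0.31 × 9.9 = 3.069
  age 4: 0.23 × 16.7 = 3.841
Maximum at age 4 (3.841).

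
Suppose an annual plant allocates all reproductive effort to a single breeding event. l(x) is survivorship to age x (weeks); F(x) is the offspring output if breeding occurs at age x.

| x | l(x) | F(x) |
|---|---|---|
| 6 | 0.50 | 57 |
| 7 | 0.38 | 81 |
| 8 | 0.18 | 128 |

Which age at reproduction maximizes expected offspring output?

Expected offspring if breeding at age x = l(x) × F(x):
  age 6: 0.50 × 57 = 28.500
  age 7: 0.38 × 81 = 30.780
  age 8: 0.18 × 128 = 23.040
Maximum at age 7 (30.780).

7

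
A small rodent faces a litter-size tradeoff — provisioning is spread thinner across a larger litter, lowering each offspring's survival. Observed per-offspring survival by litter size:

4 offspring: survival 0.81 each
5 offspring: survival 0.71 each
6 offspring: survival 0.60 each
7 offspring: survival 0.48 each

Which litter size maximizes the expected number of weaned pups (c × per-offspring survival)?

Expected weaned pups = c × s(c):
  c=4: 4 × 0.81 = 3.240
  c=5: 5 × 0.71 = 3.550
  c=6: 6 × 0.60 = 3.600
  c=7: 7 × 0.48 = 3.360
Maximum at c = 6 (3.600 weaned pups).

6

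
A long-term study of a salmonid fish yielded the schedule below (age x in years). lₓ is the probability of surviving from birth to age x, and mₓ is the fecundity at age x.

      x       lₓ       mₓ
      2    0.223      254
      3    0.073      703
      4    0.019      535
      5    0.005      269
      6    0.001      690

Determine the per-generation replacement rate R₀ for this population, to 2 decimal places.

120.16

R₀ = Σ lₓ mₓ:
  age 2: 0.223 × 254 = 56.6420
  age 3: 0.073 × 703 = 51.3190
  age 4: 0.019 × 535 = 10.1650
  age 5: 0.005 × 269 = 1.3450
  age 6: 0.001 × 690 = 0.6900
R₀ = 56.6420 + 51.3190 + 10.1650 + 1.3450 + 0.6900 = 120.1610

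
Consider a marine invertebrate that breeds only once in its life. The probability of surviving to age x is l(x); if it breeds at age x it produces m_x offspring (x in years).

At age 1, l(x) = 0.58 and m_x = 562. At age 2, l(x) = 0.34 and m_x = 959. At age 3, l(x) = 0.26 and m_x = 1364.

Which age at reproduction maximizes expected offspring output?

Expected offspring if breeding at age x = l(x) × m_x:
  age 1: 0.58 × 562 = 325.960
  age 2: 0.34 × 959 = 326.060
  age 3: 0.26 × 1364 = 354.640
Maximum at age 3 (354.640).

3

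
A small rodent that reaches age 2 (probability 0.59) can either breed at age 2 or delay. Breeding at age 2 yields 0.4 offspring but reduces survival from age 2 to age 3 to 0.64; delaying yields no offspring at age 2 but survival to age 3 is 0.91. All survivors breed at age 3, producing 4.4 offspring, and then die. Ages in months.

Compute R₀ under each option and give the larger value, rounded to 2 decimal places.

2.36

breed at age 2: R₀ = 0.59 × (0.4 + 0.64 × 4.4) = 0.59 × 3.2160 = 1.8974
delay to age 3: R₀ = 0.59 × (0.91 × 4.4) = 0.59 × 4.0040 = 2.3624
Higher: delay to age 3 (2.3624).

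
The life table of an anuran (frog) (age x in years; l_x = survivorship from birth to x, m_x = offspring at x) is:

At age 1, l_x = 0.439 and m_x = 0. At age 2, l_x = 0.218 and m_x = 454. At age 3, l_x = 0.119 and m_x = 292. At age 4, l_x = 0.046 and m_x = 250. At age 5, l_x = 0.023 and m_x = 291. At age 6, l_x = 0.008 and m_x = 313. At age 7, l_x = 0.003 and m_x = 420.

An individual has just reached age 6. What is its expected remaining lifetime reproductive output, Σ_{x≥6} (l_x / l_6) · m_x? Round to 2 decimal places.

470.50

l_6 = 0.008. Conditional survival from age 6 to x is l_x / l_6.
  x=6: (0.008/0.008) × 313 = 313.0000
  x=7: (0.003/0.008) × 420 = 157.5000
Sum = 313.0000 + 157.5000 = 470.5000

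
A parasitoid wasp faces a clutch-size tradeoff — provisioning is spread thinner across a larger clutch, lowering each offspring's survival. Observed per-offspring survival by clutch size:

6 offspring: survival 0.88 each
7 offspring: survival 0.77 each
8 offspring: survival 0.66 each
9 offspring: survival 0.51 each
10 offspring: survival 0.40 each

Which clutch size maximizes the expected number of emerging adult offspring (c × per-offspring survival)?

7

Expected emerging adult offspring = c × s(c):
  c=6: 6 × 0.88 = 5.280
  c=7: 7 × 0.77 = 5.390
  c=8: 8 × 0.66 = 5.280
  c=9: 9 × 0.51 = 4.590
  c=10: 10 × 0.40 = 4.000
Maximum at c = 7 (5.390 emerging adult offspring).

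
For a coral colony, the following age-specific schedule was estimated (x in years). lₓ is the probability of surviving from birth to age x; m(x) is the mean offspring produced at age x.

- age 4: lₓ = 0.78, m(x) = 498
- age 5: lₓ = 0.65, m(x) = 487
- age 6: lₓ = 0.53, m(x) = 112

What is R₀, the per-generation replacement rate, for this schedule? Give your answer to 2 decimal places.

R₀ = Σ lₓ m(x):
  age 4: 0.78 × 498 = 388.4400
  age 5: 0.65 × 487 = 316.5500
  age 6: 0.53 × 112 = 59.3600
R₀ = 388.4400 + 316.5500 + 59.3600 = 764.3500

764.35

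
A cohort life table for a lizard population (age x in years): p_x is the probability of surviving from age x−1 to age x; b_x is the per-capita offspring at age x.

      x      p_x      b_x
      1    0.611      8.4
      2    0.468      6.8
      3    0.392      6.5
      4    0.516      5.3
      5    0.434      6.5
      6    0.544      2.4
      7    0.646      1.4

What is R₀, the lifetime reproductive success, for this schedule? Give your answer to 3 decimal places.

8.320

Survivorship from birth: l_x = p_1·p_2·…·p_x.
  l_1 = 0.61100
  l_2 = 0.28595
  l_3 = 0.11209
  l_4 = 0.05784
  l_5 = 0.02510
  l_6 = 0.01366
  l_7 = 0.00882
R₀ = Σ l_x b_x:
  age 1: 0.61100 × 8.4 = 5.1324
  age 2: 0.28595 × 6.8 = 1.9445
  age 3: 0.11209 × 6.5 = 0.7286
  age 4: 0.05784 × 5.3 = 0.3066
  age 5: 0.02510 × 6.5 = 0.1632
  age 6: 0.01366 × 2.4 = 0.0328
  age 7: 0.00882 × 1.4 = 0.0123
R₀ = 5.1324 + 1.9445 + 0.7286 + 0.3066 + 0.1632 + 0.0328 + 0.0123 = 8.3203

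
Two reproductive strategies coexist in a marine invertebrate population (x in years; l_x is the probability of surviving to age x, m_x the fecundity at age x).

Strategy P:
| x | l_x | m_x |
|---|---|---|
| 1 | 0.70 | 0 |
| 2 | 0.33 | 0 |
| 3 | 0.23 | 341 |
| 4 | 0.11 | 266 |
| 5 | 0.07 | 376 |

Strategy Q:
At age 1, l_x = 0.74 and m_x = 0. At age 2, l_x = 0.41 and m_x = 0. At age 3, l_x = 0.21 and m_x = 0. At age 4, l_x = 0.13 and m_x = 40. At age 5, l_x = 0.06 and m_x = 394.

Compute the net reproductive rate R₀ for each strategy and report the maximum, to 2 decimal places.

134.01

Strategy P: R₀ = 0.70×0 + 0.33×0 + 0.23×341 + 0.11×266 + 0.07×376 = 134.0100
Strategy Q: R₀ = 0.74×0 + 0.41×0 + 0.21×0 + 0.13×40 + 0.06×394 = 28.8400
Highest R₀: strategy P with 134.0100.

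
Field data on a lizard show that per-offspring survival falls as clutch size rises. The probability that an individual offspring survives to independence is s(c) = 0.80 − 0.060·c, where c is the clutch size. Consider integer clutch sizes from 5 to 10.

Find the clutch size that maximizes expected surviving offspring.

Expected surviving offspring = c × s(c):
  c=5: 5 × 0.500 = 2.500
  c=6: 6 × 0.440 = 2.640
  c=7: 7 × 0.380 = 2.660
  c=8: 8 × 0.320 = 2.560
  c=9: 9 × 0.260 = 2.340
  c=10: 10 × 0.200 = 2.000
Maximum at c = 7 (2.660 surviving offspring).

7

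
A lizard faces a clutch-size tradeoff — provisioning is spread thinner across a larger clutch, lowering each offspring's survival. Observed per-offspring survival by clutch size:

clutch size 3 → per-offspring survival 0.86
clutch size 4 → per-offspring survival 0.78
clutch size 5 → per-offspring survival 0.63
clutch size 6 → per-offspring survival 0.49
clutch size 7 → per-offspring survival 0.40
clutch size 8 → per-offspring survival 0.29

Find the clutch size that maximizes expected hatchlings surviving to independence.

Expected hatchlings surviving to independence = c × s(c):
  c=3: 3 × 0.86 = 2.580
  c=4: 4 × 0.78 = 3.120
  c=5: 5 × 0.63 = 3.150
  c=6: 6 × 0.49 = 2.940
  c=7: 7 × 0.40 = 2.800
  c=8: 8 × 0.29 = 2.320
Maximum at c = 5 (3.150 hatchlings surviving to independence).

5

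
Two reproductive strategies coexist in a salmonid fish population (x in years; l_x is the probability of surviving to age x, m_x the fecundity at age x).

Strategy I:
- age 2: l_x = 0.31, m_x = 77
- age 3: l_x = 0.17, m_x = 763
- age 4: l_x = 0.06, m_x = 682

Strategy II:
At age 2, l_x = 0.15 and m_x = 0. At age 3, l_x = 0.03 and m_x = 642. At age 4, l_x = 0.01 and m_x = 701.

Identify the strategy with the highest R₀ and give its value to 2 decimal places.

Strategy I: R₀ = 0.31×77 + 0.17×763 + 0.06×682 = 194.5000
Strategy II: R₀ = 0.15×0 + 0.03×642 + 0.01×701 = 26.2700
Highest R₀: strategy I with 194.5000.

194.50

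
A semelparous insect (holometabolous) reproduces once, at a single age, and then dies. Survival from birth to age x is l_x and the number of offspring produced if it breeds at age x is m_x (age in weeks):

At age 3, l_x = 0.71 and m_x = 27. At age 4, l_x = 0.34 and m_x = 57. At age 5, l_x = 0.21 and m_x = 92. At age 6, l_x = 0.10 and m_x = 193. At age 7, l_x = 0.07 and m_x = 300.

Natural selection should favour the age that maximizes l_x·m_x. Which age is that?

7

Expected offspring if breeding at age x = l_x × m_x:
  age 3: 0.71 × 27 = 19.170
  age 4: 0.34 × 57 = 19.380
  age 5: 0.21 × 92 = 19.320
  age 6: 0.10 × 193 = 19.300
  age 7: 0.07 × 300 = 21.000
Maximum at age 7 (21.000).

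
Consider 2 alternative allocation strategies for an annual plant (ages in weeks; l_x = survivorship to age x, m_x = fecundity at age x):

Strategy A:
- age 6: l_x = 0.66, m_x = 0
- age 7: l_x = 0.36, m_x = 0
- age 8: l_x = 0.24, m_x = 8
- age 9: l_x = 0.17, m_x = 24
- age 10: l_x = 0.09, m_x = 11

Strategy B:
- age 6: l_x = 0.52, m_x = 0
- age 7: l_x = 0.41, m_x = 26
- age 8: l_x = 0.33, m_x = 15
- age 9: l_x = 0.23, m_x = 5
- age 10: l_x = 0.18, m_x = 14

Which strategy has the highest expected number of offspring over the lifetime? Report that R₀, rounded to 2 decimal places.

19.28

Strategy A: R₀ = 0.66×0 + 0.36×0 + 0.24×8 + 0.17×24 + 0.09×11 = 6.9900
Strategy B: R₀ = 0.52×0 + 0.41×26 + 0.33×15 + 0.23×5 + 0.18×14 = 19.2800
Highest R₀: strategy B with 19.2800.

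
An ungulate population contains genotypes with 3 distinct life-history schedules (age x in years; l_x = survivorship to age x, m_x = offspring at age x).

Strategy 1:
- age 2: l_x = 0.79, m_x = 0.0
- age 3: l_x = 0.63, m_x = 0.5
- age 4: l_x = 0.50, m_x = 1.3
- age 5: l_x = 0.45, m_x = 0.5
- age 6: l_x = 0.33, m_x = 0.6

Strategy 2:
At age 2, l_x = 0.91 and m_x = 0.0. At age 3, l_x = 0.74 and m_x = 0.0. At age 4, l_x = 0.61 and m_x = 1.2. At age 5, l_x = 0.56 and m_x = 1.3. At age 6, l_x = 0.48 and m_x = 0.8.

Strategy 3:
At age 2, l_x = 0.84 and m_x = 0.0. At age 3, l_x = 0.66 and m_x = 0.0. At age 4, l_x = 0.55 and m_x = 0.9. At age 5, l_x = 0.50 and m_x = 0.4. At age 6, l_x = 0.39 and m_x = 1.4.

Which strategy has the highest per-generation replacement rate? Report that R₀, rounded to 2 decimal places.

1.84

Strategy 1: R₀ = 0.79×0.0 + 0.63×0.5 + 0.50×1.3 + 0.45×0.5 + 0.33×0.6 = 1.3880
Strategy 2: R₀ = 0.91×0.0 + 0.74×0.0 + 0.61×1.2 + 0.56×1.3 + 0.48×0.8 = 1.8440
Strategy 3: R₀ = 0.84×0.0 + 0.66×0.0 + 0.55×0.9 + 0.50×0.4 + 0.39×1.4 = 1.2410
Highest R₀: strategy 2 with 1.8440.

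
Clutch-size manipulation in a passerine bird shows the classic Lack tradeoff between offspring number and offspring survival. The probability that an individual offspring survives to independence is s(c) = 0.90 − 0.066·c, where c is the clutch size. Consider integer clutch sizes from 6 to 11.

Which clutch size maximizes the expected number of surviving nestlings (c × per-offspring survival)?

Expected surviving nestlings = c × s(c):
  c=6: 6 × 0.504 = 3.024
  c=7: 7 × 0.438 = 3.066
  c=8: 8 × 0.372 = 2.976
  c=9: 9 × 0.306 = 2.754
  c=10: 10 × 0.240 = 2.400
  c=11: 11 × 0.174 = 1.914
Maximum at c = 7 (3.066 surviving nestlings).

7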